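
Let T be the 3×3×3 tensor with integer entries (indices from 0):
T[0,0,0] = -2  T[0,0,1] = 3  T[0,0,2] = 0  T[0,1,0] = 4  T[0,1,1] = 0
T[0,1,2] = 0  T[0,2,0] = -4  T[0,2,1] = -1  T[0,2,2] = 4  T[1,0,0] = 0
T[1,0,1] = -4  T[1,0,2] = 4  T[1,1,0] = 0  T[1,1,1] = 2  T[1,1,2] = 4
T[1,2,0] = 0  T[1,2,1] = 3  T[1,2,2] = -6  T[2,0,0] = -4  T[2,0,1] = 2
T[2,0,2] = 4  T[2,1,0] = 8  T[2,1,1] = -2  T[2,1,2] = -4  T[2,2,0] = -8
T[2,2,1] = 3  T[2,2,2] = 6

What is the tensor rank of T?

Lower bound: the mode-2 unfolding of T (rows indexed by j, columns by (i,k) = (0,0), (0,1), (0,2), (1,0), (1,1), (1,2), (2,0), (2,1), (2,2)) is [[-2, 3, 0, 0, -4, 4, -4, 2, 4], [4, 0, 0, 0, 2, 4, 8, -2, -4], [-4, -1, 4, 0, 3, -6, -8, 3, 6]].
There the 3×3 minor on rows j ∈ {0, 1, 2}, columns (i,k) ∈ {(0,0), (0,1), (0,2)} is det [[-2, 3, 0], [4, 0, 0], [-4, -1, 4]] = -48 ≠ 0, so this unfolding has rank ≥ 3; CP rank is at least every unfolding rank, so rank(T) ≥ 3. (Flattening ranks never certify an upper bound on CP rank; for that we must actually write T with 3 rank-1 terms.)
Upper bound: T is a sum of 3 rank-1 terms, T = [1, -2, 0] ⊗ [1, 0, -1] ⊗ [0, 2, -2] + [1, 0, 2] ⊗ [1, -2, 2] ⊗ [-2, 1, 2] + [1, 1, 1] ⊗ [0, 2, -1] ⊗ [0, 1, 2] (one valid choice — decompositions are not unique — normalised so each a, b is primitive with positive first nonzero entry; check it by expanding all entries), so rank(T) ≤ 3.
These bounds meet, so rank(T) = 3.
Check entry T[2,1,2] = -4: (0)·(0)·(-2) + (2)·(-2)·(2) + (1)·(2)·(2) = -4.

3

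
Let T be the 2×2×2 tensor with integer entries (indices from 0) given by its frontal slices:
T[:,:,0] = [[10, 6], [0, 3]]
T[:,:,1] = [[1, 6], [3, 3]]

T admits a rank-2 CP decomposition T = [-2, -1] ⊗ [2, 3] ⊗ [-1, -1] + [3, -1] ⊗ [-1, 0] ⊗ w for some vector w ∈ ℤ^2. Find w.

w = [-2, 1]

Subtract the known terms from T to get the rank-1 residual R = [3, -1] ⊗ [-1, 0] ⊗ w, so R[i,j,k] = a[i]·b[j]·w[k]. Pick indices with nonzero a[0]·b[0] = (3)·(-1) = -3. Only the fibre through (0,0,·) is needed: R[0,0,:] = T[0,0,:] − Σₗ aₗ[0]bₗ[0]cₗ = [10, 1] − (-2)·(2)·[-1, -1] = [6, -3]. Then w[k] = R[0,0,k] / -3 for each k, giving w = [6, -3] / -3 = [-2, 1].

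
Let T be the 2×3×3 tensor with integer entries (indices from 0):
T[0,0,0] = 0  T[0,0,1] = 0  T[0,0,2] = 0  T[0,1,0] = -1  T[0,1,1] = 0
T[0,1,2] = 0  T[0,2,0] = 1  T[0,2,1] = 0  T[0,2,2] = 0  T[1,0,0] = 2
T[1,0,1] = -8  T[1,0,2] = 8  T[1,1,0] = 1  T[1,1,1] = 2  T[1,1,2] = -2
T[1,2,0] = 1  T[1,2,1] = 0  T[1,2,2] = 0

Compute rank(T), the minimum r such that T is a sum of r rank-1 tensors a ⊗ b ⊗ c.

3

Lower bound: the mode-2 unfolding of T (rows indexed by j, columns by (i,k) = (0,0), (0,1), (0,2), (1,0), (1,1), (1,2)) is [[0, 0, 0, 2, -8, 8], [-1, 0, 0, 1, 2, -2], [1, 0, 0, 1, 0, 0]].
There the 3×3 minor on rows j ∈ {0, 1, 2}, columns (i,k) ∈ {(0,0), (1,0), (1,1)} is det [[0, 2, -8], [-1, 1, 2], [1, 1, 0]] = 20 ≠ 0, so this unfolding has rank ≥ 3; CP rank is at least every unfolding rank, so rank(T) ≥ 3. (This is only a lower bound: in general the CP rank may exceed every unfolding rank, so we still need to exhibit 3 rank-1 terms summing to T.)
Upper bound: T is a sum of 3 rank-1 terms, T = [0, 1] ⊗ [2, -2, -1] ⊗ [0, -2, 2] + [0, 1] ⊗ [2, 1, 1] ⊗ [1, -2, 2] + [1, 0] ⊗ [0, 1, -1] ⊗ [-1, 0, 0] (one valid choice — decompositions are not unique — normalised so each a, b is primitive with positive first nonzero entry; check it by expanding all entries), so rank(T) ≤ 3.
These bounds meet, so rank(T) = 3.
Check entry T[1,2,1] = 0: (1)·(-1)·(-2) + (1)·(1)·(-2) + (0)·(-1)·(0) = 0.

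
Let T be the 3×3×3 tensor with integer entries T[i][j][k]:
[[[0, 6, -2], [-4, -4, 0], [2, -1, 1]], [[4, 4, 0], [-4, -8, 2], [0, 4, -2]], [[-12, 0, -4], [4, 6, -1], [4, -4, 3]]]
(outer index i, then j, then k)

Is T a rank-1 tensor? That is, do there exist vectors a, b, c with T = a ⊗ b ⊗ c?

The mode-1 unfolding of T (rows indexed by i, columns by (j,k) = (0,0), (0,1), (0,2), (1,0), (1,1), (1,2), (2,0), (2,1), (2,2)) is [[0, 6, -2, -4, -4, 0, 2, -1, 1], [4, 4, 0, -4, -8, 2, 0, 4, -2], [-12, 0, -4, 4, 6, -1, 4, -4, 3]].
There the 3×3 minor on rows i ∈ {0, 1, 2}, columns (j,k) ∈ {(0,0), (0,1), (1,1)} is det [[0, 6, -4], [4, 4, -8], [-12, 0, 6]] = 240 ≠ 0, so this unfolding has rank ≥ 3; CP rank is at least every unfolding rank, so rank(T) ≥ 3.
In particular rank(T) ≥ 3 > 1, so T is not rank-1.

No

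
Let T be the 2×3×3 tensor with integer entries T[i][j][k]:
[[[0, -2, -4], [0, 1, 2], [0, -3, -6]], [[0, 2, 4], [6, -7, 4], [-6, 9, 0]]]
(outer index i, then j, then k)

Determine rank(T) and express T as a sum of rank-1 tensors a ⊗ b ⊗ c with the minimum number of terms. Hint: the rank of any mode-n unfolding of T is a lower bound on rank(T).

Lower bound: the mode-2 unfolding of T (rows indexed by j, columns by (i,k) = (0,0), (0,1), (0,2), (1,0), (1,1), (1,2)) is [[0, -2, -4, 0, 2, 4], [0, 1, 2, 6, -7, 4], [0, -3, -6, -6, 9, 0]].
There the 2×2 minor on rows j ∈ {0, 1}, columns (i,k) ∈ {(0,1), (1,0)} is det [[-2, 0], [1, 6]] = -12 ≠ 0, so this unfolding has rank ≥ 2; CP rank is at least every unfolding rank, so rank(T) ≥ 2. (Unfolding ranks only ever bound the CP rank from below — rank(T) can be strictly larger than all of them — so the matching upper bound has to come from an explicit 2-term decomposition.)
Upper bound — finding two terms. Write S_k = T[:,:,k] for the frontal slices: S₀ = [[0, 0, 0], [0, 6, -6]], S₁ = [[-2, 1, -3], [2, -7, 9]], S₂ = [[-4, 2, -6], [4, 4, 0]].
If T = a₁ ⊗ b₁ ⊗ c₁ + a₂ ⊗ b₂ ⊗ c₂ then each S_k = c₁[k]·a₁b₁ᵀ + c₂[k]·a₂b₂ᵀ. S₀ and S₁ are linearly independent, so a₁b₁ᵀ and a₂b₂ᵀ must span the same plane of matrices: they are the rank-1 matrices of the form x·S₀ + y·S₁.
The 2×2 minor of x·S₀ + y·S₁ on rows {0,1}, columns {0,1} is −12·xy + 12·y² = (-12)·(x − y)(y), vanishing at (x:y) = (1:1) and (1:0).
M₁ = S₀ + S₁ = [[-2, 1, -3], [2, -1, 3]] = −(1, -1)(2, -1, 3)ᵀ and M₂ = S₀ = [[0, 0, 0], [0, 6, -6]] = 6·(0, 1)(0, 1, -1)ᵀ, so take a₁ = (1, -1), b₁ = (2, -1, 3), a₂ = (0, 1), b₂ = (0, 1, -1).
Each slice is an integer combination of E₁ = a₁b₁ᵀ and E₂ = a₂b₂ᵀ: S₀ = 6·E₂, S₁ = −E₁ − 6·E₂, S₂ = −2·E₁ + 6·E₂; reading off coefficients, c₁ = (0, -1, -2) and c₂ = (6, -6, 6).
Hence T = (1, -1) ⊗ (2, -1, 3) ⊗ (0, -1, -2) + (0, 1) ⊗ (0, 1, -1) ⊗ (6, -6, 6), so rank(T) ≤ 2.
These bounds meet, so rank(T) = 2.
Check entry T[0,0,1] = -2: (1)·(2)·(-1) + (0)·(0)·(-6) = -2.

rank(T) = 2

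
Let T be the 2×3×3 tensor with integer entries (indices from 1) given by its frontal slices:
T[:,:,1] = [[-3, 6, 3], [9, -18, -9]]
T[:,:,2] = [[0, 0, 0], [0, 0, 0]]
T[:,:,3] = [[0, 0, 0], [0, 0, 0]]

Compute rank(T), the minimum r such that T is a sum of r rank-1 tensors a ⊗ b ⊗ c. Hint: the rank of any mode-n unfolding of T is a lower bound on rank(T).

1

Lower bound: T ≠ 0 (e.g. T[1,1,1] = -3), so rank(T) ≥ 1.
Upper bound: the mode-1 fibre T[:,1,1] = [-3, 9] gives a = [1, -3] (primitive direction); the mode-2 fibre T[1,:,1] = [-3, 6, 3] gives b = [1, -2, -1]; then c[k] = T[1,1,k] / (a[1]·b[1]) = [-3, 0, 0] / 1 = [-3, 0, 0].
Expanding [1, -3] ⊗ [1, -2, -1] ⊗ [-3, 0, 0] reproduces all 18 entries of T, so T = [1, -3] ⊗ [1, -2, -1] ⊗ [-3, 0, 0] and rank(T) ≤ 1.
These bounds meet, so rank(T) = 1.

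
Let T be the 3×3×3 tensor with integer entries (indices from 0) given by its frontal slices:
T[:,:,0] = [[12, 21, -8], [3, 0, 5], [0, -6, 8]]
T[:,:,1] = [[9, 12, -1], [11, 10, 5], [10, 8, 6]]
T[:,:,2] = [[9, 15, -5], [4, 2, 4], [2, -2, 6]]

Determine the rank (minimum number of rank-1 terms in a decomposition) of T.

Lower bound: the mode-3 unfolding of T (rows indexed by k, columns by (i,j) = (0,0), (0,1), (0,2), (1,0), (1,1), (1,2), (2,0), (2,1), (2,2)) is [[12, 21, -8, 3, 0, 5, 0, -6, 8], [9, 12, -1, 11, 10, 5, 10, 8, 6], [9, 15, -5, 4, 2, 4, 2, -2, 6]].
There the 2×2 minor on rows k ∈ {0, 1}, columns (i,j) ∈ {(0,0), (0,1)} is det [[12, 21], [9, 12]] = -45 ≠ 0, so this unfolding has rank ≥ 2; CP rank is at least every unfolding rank, so rank(T) ≥ 2. (This is only a lower bound: in general the CP rank may exceed every unfolding rank, so we still need to exhibit 2 rank-1 terms summing to T.)
Upper bound — finding two terms. Write S_k = T[:,:,k] for the frontal slices: S₀ = [[12, 21, -8], [3, 0, 5], [0, -6, 8]], S₁ = [[9, 12, -1], [11, 10, 5], [10, 8, 6]], S₂ = [[9, 15, -5], [4, 2, 4], [2, -2, 6]].
If T = a₁ ⊗ b₁ ⊗ c₁ + a₂ ⊗ b₂ ⊗ c₂ then each S_k = c₁[k]·a₁b₁ᵀ + c₂[k]·a₂b₂ᵀ. S₀ and S₁ are linearly independent, so a₁b₁ᵀ and a₂b₂ᵀ must span the same plane of matrices: they are the rank-1 matrices of the form x·S₀ + y·S₁.
The 2×2 minor of x·S₀ + y·S₁ on rows {0,1}, columns {0,1} is −63·x² − 147·xy − 42·y² = (-21)·(x + 2·y)(3·x + y), vanishing at (x:y) = (2:-1) and (1:-3).
M₁ = 2·S₀ − S₁ = [[15, 30, -15], [-5, -10, 5], [-10, -20, 10]] = 5·(3, -1, -2)(1, 2, -1)ᵀ and M₂ = S₀ − 3·S₁ = [[-15, -15, -5], [-30, -30, -10], [-30, -30, -10]] = (-5)·(1, 2, 2)(3, 3, 1)ᵀ, so take a₁ = (3, -1, -2), b₁ = (1, 2, -1), a₂ = (1, 2, 2), b₂ = (3, 3, 1).
Each slice is an integer combination of E₁ = a₁b₁ᵀ and E₂ = a₂b₂ᵀ: S₀ = 3·E₁ + E₂, S₁ = E₁ + 2·E₂, S₂ = 2·E₁ + E₂; reading off coefficients, c₁ = (3, 1, 2) and c₂ = (1, 2, 1).
Hence T = (3, -1, -2) ⊗ (1, 2, -1) ⊗ (3, 1, 2) + (1, 2, 2) ⊗ (3, 3, 1) ⊗ (1, 2, 1), so rank(T) ≤ 2.
These bounds meet, so rank(T) = 2.

2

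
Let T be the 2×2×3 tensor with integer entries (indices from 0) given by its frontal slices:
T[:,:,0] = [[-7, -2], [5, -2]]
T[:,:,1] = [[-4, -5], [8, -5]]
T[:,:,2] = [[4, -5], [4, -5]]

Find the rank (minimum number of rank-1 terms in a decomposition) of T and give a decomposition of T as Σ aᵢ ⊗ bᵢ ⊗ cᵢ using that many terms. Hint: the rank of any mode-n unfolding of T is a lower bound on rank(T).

rank(T) = 3

Lower bound: the mode-3 unfolding of T (rows indexed by k, columns by (i,j) = (0,0), (0,1), (1,0), (1,1)) is [[-7, -2, 5, -2], [-4, -5, 8, -5], [4, -5, 4, -5]].
There the 3×3 minor on rows k ∈ {0, 1, 2}, columns (i,j) ∈ {(0,0), (0,1), (1,0)} is det [[-7, -2, 5], [-4, -5, 8], [4, -5, 4]] = -36 ≠ 0, so this unfolding has rank ≥ 3; CP rank is at least every unfolding rank, so rank(T) ≥ 3. (Flattening ranks never certify an upper bound on CP rank; for that we must actually write T with 3 rank-1 terms.)
Upper bound: T is a sum of 3 rank-1 terms, T = [1, 1] ⊗ [1, -2] ⊗ [1, 2, 2] + [1, 1] ⊗ [2, -1] ⊗ [0, 1, 1] + [2, -1] ⊗ [1, 0] ⊗ [-4, -4, 0] (written with every a and b primitive with positive leading entry and the scale carried by c; CP decompositions are not unique, and this one is verified by expanding entrywise), so rank(T) ≤ 3.
These bounds meet, so rank(T) = 3.
Check entry T[0,1,0] = -2: (1)·(-2)·(1) + (1)·(-1)·(0) + (2)·(0)·(-4) = -2.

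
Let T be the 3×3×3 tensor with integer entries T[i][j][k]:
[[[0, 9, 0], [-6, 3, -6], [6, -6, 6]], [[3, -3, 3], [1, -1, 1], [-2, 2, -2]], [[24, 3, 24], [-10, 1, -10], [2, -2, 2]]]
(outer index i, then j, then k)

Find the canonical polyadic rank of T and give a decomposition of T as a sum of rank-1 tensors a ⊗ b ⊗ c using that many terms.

Lower bound: the mode-1 unfolding of T (rows indexed by i, columns by (j,k) = (0,0), (0,1), (0,2), (1,0), (1,1), (1,2), (2,0), (2,1), (2,2)) is [[0, 9, 0, -6, 3, -6, 6, -6, 6], [3, -3, 3, 1, -1, 1, -2, 2, -2], [24, 3, 24, -10, 1, -10, 2, -2, 2]].
There the 2×2 minor on rows i ∈ {0, 1}, columns (j,k) ∈ {(0,0), (0,1)} is det [[0, 9], [3, -3]] = -27 ≠ 0, so this unfolding has rank ≥ 2; CP rank is at least every unfolding rank, so rank(T) ≥ 2. (Flattening ranks never certify an upper bound on CP rank; for that we must actually write T with 2 rank-1 terms.)
Upper bound — finding two terms. Write S_k = T[:,:,k] for the frontal slices: S₀ = [[0, -6, 6], [3, 1, -2], [24, -10, 2]], S₁ = [[9, 3, -6], [-3, -1, 2], [3, 1, -2]], S₂ = [[0, -6, 6], [3, 1, -2], [24, -10, 2]].
If T = a₁ ⊗ b₁ ⊗ c₁ + a₂ ⊗ b₂ ⊗ c₂ then each S_k = c₁[k]·a₁b₁ᵀ + c₂[k]·a₂b₂ᵀ. S₀ and S₁ are linearly independent, so a₁b₁ᵀ and a₂b₂ᵀ must span the same plane of matrices: they are the rank-1 matrices of the form x·S₀ + y·S₁.
The 2×2 minor of x·S₀ + y·S₁ on rows {0,1}, columns {0,1} is 18·x² − 18·xy = 18·(x − y)(x), vanishing at (x:y) = (1:1) and (0:1).
M₁ = S₀ + S₁ = [[9, -3, 0], [0, 0, 0], [27, -9, 0]] = 3·[1, 0, 3][3, -1, 0]ᵀ and M₂ = S₁ = [[9, 3, -6], [-3, -1, 2], [3, 1, -2]] = [3, -1, 1][3, 1, -2]ᵀ, so take a₁ = [1, 0, 3], b₁ = [3, -1, 0], a₂ = [3, -1, 1], b₂ = [3, 1, -2].
Each slice is an integer combination of E₁ = a₁b₁ᵀ and E₂ = a₂b₂ᵀ: S₀ = 3·E₁ − E₂, S₁ = E₂, S₂ = 3·E₁ − E₂; reading off coefficients, c₁ = [3, 0, 3] and c₂ = [-1, 1, -1].
Hence T = [1, 0, 3] ⊗ [3, -1, 0] ⊗ [3, 0, 3] + [3, -1, 1] ⊗ [3, 1, -2] ⊗ [-1, 1, -1], so rank(T) ≤ 2.
These bounds meet, so rank(T) = 2.
Check entry T[1,2,1] = 2: (0)·(0)·(0) + (-1)·(-2)·(1) = 2.

rank(T) = 2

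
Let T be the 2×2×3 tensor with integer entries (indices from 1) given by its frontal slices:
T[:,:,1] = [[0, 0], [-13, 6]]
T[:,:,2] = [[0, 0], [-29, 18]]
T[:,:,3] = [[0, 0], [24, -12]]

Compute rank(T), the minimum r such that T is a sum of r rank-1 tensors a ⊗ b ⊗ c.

Lower bound: the mode-2 unfolding of T (rows indexed by j, columns by (i,k) = (1,1), (1,2), (1,3), (2,1), (2,2), (2,3)) is [[0, 0, 0, -13, -29, 24], [0, 0, 0, 6, 18, -12]].
There the 2×2 minor on rows j ∈ {1, 2}, columns (i,k) ∈ {(2,1), (2,2)} is det [[-13, -29], [6, 18]] = -60 ≠ 0, so this unfolding has rank ≥ 2; CP rank is at least every unfolding rank, so rank(T) ≥ 2. (Flattening ranks never certify an upper bound on CP rank; for that we must actually write T with 2 rank-1 terms.)
Upper bound — finding two terms. Every mode-1 slice of T is a multiple of one matrix: T[i,:,:] = a[i]·M with a = [0, 1] and M = [[-13, -29, 24], [6, 18, -12]] (rows indexed by j, columns by k). So it suffices to write M as a sum of two rank-1 matrices.
Splitting M by its rows (j = 1, 2), M = [1, 0][-13, -29, 24]ᵀ + [0, 1][6, 18, -12]ᵀ.
Hence T = [0, 1] ⊗ [1, 0] ⊗ [-13, -29, 24] + [0, 1] ⊗ [0, 1] ⊗ [6, 18, -12], so rank(T) ≤ 2.
These bounds meet, so rank(T) = 2.
Check entry T[2,2,2] = 18: (1)·(0)·(-29) + (1)·(1)·(18) = 18.

2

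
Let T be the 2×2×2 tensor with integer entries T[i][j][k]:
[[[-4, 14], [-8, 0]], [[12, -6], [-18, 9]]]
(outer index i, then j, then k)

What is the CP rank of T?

2

Lower bound: in the mode-3 unfolding of T (rows indexed by k, columns by (i,j)) the 2×2 minor on rows k ∈ {0, 1}, columns (i,j) ∈ {(0,0), (0,1)} is det [[-4, -8], [14, 0]] = 112 ≠ 0, so that unfolding has rank ≥ 2 and hence rank(T) ≥ 2 (CP rank is at least every unfolding rank, though it can be larger).
Upper bound: with S_k = T[:,:,k], the two rank-1 terms a₁b₁ᵀ, a₂b₂ᵀ are the rank-1 members of the pencil x·S₀ + y·S₁.
det(x·S₀ + y·S₁) is 168·x² − 336·xy + 126·y² = 42·(2·x − 3·y)(2·x − y), vanishing at (x:y) = (3:2) and (1:2).
M₁ = 3·S₀ + 2·S₁ = [[16, -24], [24, -36]] = 4·[2, 3][2, -3]ᵀ and M₂ = S₀ + 2·S₁ = [[24, -8], [0, 0]] = 8·[1, 0][3, -1]ᵀ, so take a₁ = [2, 3], b₁ = [2, -3], a₂ = [1, 0], b₂ = [3, -1].
Each slice is an integer combination of E₁ = a₁b₁ᵀ and E₂ = a₂b₂ᵀ: S₀ = 2·E₁ − 4·E₂, S₁ = −E₁ + 6·E₂; reading off coefficients, c₁ = [2, -1] and c₂ = [-4, 6].
Hence T = [2, 3] ⊗ [2, -3] ⊗ [2, -1] + [1, 0] ⊗ [3, -1] ⊗ [-4, 6], so rank(T) ≤ 2.
These bounds meet, so rank(T) = 2.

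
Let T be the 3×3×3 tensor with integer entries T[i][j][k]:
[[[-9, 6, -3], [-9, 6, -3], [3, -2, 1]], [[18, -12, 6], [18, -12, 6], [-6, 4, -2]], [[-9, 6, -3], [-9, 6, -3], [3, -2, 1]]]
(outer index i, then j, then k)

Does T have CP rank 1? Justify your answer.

If T = a (x) b (x) c then every fibre of T is a multiple of the corresponding factor, so read the factors off the fibres through the nonzero entry T[0,0,0] = -9.
The mode-1 fibre T[:,0,0] = [-9, 18, -9] gives a = [1, -2, 1] (primitive direction); the mode-2 fibre T[0,:,0] = [-9, -9, 3] gives b = [3, 3, -1]; then c[k] = T[0,0,k] / (a[0]·b[0]) = [-9, 6, -3] / 3 = [-3, 2, -1].
Expanding [1, -2, 1] (x) [3, 3, -1] (x) [-3, 2, -1] reproduces all 27 entries of T, so T = [1, -2, 1] (x) [3, 3, -1] (x) [-3, 2, -1] and rank(T) ≤ 1.
Equivalently every frontal slice T[:,:,k] is c[k] times the rank-1 matrix [1, -2, 1] (x) [3, 3, -1]. So T has rank 1 (it is nonzero).

Yes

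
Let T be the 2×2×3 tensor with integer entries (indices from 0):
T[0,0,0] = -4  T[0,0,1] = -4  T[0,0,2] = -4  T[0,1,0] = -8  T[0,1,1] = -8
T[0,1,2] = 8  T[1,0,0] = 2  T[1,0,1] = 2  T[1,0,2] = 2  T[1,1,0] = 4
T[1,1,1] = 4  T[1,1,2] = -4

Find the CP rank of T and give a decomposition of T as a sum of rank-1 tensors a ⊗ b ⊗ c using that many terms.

Lower bound: in the mode-2 unfolding of T (rows indexed by j, columns by (i,k)) the 2×2 minor on rows j ∈ {0, 1}, columns (i,k) ∈ {(0,0), (0,2)} is det [[-4, -4], [-8, 8]] = -64 ≠ 0, so that unfolding has rank ≥ 2 and hence rank(T) ≥ 2 (CP rank is at least every unfolding rank, though it can be larger).
Upper bound: T[i,:,:] = a[i]·M for every slice, with a = (2, -1) and M = [[-2, -2, -2], [-4, -4, 4]] (rows j, columns k).
Splitting M by its rows (j = 0, 1), M = (1, 0)(-2, -2, -2)ᵀ + (0, 1)(-4, -4, 4)ᵀ.
Hence T = (2, -1) ⊗ (1, 0) ⊗ (-2, -2, -2) + (2, -1) ⊗ (0, 1) ⊗ (-4, -4, 4), so rank(T) ≤ 2.
These bounds meet, so rank(T) = 2.

rank(T) = 2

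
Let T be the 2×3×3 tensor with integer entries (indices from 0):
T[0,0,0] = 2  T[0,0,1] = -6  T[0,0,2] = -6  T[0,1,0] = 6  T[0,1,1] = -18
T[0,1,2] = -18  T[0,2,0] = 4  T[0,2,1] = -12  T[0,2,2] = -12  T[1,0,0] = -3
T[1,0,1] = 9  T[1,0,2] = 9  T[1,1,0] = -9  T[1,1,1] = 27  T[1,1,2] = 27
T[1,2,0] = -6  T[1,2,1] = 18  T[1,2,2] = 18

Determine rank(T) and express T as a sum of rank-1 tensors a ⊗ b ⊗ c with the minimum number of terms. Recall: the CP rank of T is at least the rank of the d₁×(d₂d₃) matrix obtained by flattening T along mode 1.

rank(T) = 1

Lower bound: T ≠ 0 (e.g. T[0,0,0] = 2), so rank(T) ≥ 1.
Upper bound: if T = a ⊗ b ⊗ c then every fibre of T is a multiple of the corresponding factor, so read the factors off the fibres through the nonzero entry T[0,0,0] = 2.
The mode-1 fibre T[:,0,0] = [2, -3] gives a = (2, -3) (primitive direction); the mode-2 fibre T[0,:,0] = [2, 6, 4] gives b = (1, 3, 2); then c[k] = T[0,0,k] / (a[0]·b[0]) = [2, -6, -6] / 2 = (1, -3, -3).
Expanding (2, -3) ⊗ (1, 3, 2) ⊗ (1, -3, -3) reproduces all 18 entries of T, so T = (2, -3) ⊗ (1, 3, 2) ⊗ (1, -3, -3) and rank(T) ≤ 1.
These bounds meet, so rank(T) = 1.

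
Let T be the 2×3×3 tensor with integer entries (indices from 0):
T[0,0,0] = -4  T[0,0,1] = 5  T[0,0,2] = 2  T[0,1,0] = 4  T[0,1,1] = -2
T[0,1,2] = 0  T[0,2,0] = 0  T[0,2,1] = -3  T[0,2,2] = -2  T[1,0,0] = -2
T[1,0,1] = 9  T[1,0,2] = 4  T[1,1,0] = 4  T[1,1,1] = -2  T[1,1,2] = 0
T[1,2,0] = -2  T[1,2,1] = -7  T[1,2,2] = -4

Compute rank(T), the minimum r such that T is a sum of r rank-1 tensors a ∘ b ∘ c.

3

Lower bound: the mode-3 unfolding of T (rows indexed by k, columns by (i,j) = (0,0), (0,1), (0,2), (1,0), (1,1), (1,2)) is [[-4, 4, 0, -2, 4, -2], [5, -2, -3, 9, -2, -7], [2, 0, -2, 4, 0, -4]].
There the 3×3 minor on rows k ∈ {0, 1, 2}, columns (i,j) ∈ {(0,0), (0,1), (1,0)} is det [[-4, 4, -2], [5, -2, 9], [2, 0, 4]] = 16 ≠ 0, so this unfolding has rank ≥ 3; CP rank is at least every unfolding rank, so rank(T) ≥ 3. (Flattening ranks never certify an upper bound on CP rank; for that we must actually write T with 3 rank-1 terms.)
Upper bound: T is a sum of 3 rank-1 terms, T = (1, 1) ∘ (1, -1, 0) ∘ (-4, 2, 0) + (1, 1) ∘ (1, 0, -1) ∘ (-2, -1, 0) + (1, 2) ∘ (1, 0, -1) ∘ (2, 4, 2) (one valid choice — decompositions are not unique — normalised so each a, b is primitive with positive first nonzero entry; check it by expanding all entries), so rank(T) ≤ 3.
These bounds meet, so rank(T) = 3.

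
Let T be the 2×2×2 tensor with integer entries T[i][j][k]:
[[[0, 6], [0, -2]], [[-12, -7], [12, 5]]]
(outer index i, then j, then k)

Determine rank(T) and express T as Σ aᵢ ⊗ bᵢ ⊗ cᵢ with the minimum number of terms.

Lower bound: the mode-2 unfolding of T (rows indexed by j, columns by (i,k) = (0,0), (0,1), (1,0), (1,1)) is [[0, 6, -12, -7], [0, -2, 12, 5]].
There the 2×2 minor on rows j ∈ {0, 1}, columns (i,k) ∈ {(0,1), (1,0)} is det [[6, -12], [-2, 12]] = 48 ≠ 0, so this unfolding has rank ≥ 2; CP rank is at least every unfolding rank, so rank(T) ≥ 2. (Unfolding ranks only ever bound the CP rank from below — rank(T) can be strictly larger than all of them — so the matching upper bound has to come from an explicit 2-term decomposition.)
Upper bound — finding two terms. Write S_k = T[:,:,k] for the frontal slices: S₀ = [[0, 0], [-12, 12]], S₁ = [[6, -2], [-7, 5]].
If T = a₁ ⊗ b₁ ⊗ c₁ + a₂ ⊗ b₂ ⊗ c₂ then each S_k = c₁[k]·a₁b₁ᵀ + c₂[k]·a₂b₂ᵀ. S₀ and S₁ are linearly independent, so a₁b₁ᵀ and a₂b₂ᵀ must span the same plane of matrices: they are the rank-1 matrices of the form x·S₀ + y·S₁.
det(x·S₀ + y·S₁) is 48·xy + 16·y² = 16·(y)(3·x + y), vanishing at (x:y) = (1:0) and (1:-3).
M₁ = S₀ = [[0, 0], [-12, 12]] = (-12)·[0, 1][1, -1]ᵀ and M₂ = S₀ − 3·S₁ = [[-18, 6], [9, -3]] = (-3)·[2, -1][3, -1]ᵀ, so take a₁ = [0, 1], b₁ = [1, -1], a₂ = [2, -1], b₂ = [3, -1].
Each slice is an integer combination of E₁ = a₁b₁ᵀ and E₂ = a₂b₂ᵀ: S₀ = −12·E₁, S₁ = −4·E₁ + E₂; reading off coefficients, c₁ = [-12, -4] and c₂ = [0, 1].
Hence T = [0, 1] ⊗ [1, -1] ⊗ [-12, -4] + [2, -1] ⊗ [3, -1] ⊗ [0, 1], so rank(T) ≤ 2.
These bounds meet, so rank(T) = 2.
Check entry T[0,0,0] = 0: (0)·(1)·(-12) + (2)·(3)·(0) = 0.

rank(T) = 2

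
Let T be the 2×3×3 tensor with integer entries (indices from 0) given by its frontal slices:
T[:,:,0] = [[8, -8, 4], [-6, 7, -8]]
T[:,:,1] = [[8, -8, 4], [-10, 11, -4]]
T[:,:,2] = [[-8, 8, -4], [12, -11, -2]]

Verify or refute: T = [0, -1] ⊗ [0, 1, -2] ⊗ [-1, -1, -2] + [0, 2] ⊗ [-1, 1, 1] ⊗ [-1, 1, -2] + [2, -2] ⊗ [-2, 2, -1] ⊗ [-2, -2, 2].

Reconstruct entry (1,1,2) from the claimed factors: Σₗ aₗ[1]bₗ[1]cₗ[2] = (-1)·(1)·(-2) + (2)·(1)·(-2) + (-2)·(2)·(2) = -10, but T[1,1,2] = -11. The claim is false.

No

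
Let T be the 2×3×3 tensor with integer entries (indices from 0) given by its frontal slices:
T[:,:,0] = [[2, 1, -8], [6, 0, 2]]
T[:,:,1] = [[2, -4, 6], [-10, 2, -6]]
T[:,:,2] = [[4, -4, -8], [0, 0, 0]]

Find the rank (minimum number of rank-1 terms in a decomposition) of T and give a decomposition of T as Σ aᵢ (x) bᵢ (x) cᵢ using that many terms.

rank(T) = 3

Lower bound: the mode-2 unfolding of T (rows indexed by j, columns by (i,k) = (0,0), (0,1), (0,2), (1,0), (1,1), (1,2)) is [[2, 2, 4, 6, -10, 0], [1, -4, -4, 0, 2, 0], [-8, 6, -8, 2, -6, 0]].
There the 3×3 minor on rows j ∈ {0, 1, 2}, columns (i,k) ∈ {(0,0), (0,1), (0,2)} is det [[2, 2, 4], [1, -4, -4], [-8, 6, -8]] = 88 ≠ 0, so this unfolding has rank ≥ 3; CP rank is at least every unfolding rank, so rank(T) ≥ 3. (Flattening ranks never certify an upper bound on CP rank; for that we must actually write T with 3 rank-1 terms.)
Upper bound: T is a sum of 3 rank-1 terms, T = [1, -2] (x) [2, -1, 2] (x) [-1, 2, 0] + [1, 0] (x) [1, -1, -2] (x) [2, 0, 4] + [1, 1] (x) [1, 1, -1] (x) [2, -2, 0] (written with every a and b primitive with positive leading entry and the scale carried by c; CP decompositions are not unique, and this one is verified by expanding entrywise), so rank(T) ≤ 3.
These bounds meet, so rank(T) = 3.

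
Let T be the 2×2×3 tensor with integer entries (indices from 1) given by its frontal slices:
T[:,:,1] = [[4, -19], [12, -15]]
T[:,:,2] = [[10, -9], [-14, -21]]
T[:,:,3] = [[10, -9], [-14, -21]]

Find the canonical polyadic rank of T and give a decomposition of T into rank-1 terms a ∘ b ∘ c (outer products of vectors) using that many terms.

Lower bound: the mode-1 unfolding of T (rows indexed by i, columns by (j,k) = (1,1), (1,2), (1,3), (2,1), (2,2), (2,3)) is [[4, 10, 10, -19, -9, -9], [12, -14, -14, -15, -21, -21]].
There the 2×2 minor on rows i ∈ {1, 2}, columns (j,k) ∈ {(1,1), (1,2)} is det [[4, 10], [12, -14]] = -176 ≠ 0, so this unfolding has rank ≥ 2; CP rank is at least every unfolding rank, so rank(T) ≥ 2. (This is only a lower bound: in general the CP rank may exceed every unfolding rank, so we still need to exhibit 2 rank-1 terms summing to T.)
Upper bound — finding two terms. Write S_k = T[:,:,k] for the frontal slices: S₁ = [[4, -19], [12, -15]], S₂ = [[10, -9], [-14, -21]], S₃ = [[10, -9], [-14, -21]].
If T = a₁ ∘ b₁ ∘ c₁ + a₂ ∘ b₂ ∘ c₂ then each S_k = c₁[k]·a₁b₁ᵀ + c₂[k]·a₂b₂ᵀ. S₁ and S₂ are linearly independent, so a₁b₁ᵀ and a₂b₂ᵀ must span the same plane of matrices: they are the rank-1 matrices of the form x·S₁ + y·S₂.
det(x·S₁ + y·S₂) is 168·x² − 392·xy − 336·y² = 56·(x − 3·y)(3·x + 2·y), vanishing at (x:y) = (3:1) and (2:-3).
M₁ = 3·S₁ + S₂ = [[22, -66], [22, -66]] = 22·(1, 1)(1, -3)ᵀ and M₂ = 2·S₁ − 3·S₂ = [[-22, -11], [66, 33]] = (-11)·(1, -3)(2, 1)ᵀ, so take a₁ = (1, 1), b₁ = (1, -3), a₂ = (1, -3), b₂ = (2, 1).
Each slice is an integer combination of E₁ = a₁b₁ᵀ and E₂ = a₂b₂ᵀ: S₁ = 6·E₁ − E₂, S₂ = 4·E₁ + 3·E₂, S₃ = 4·E₁ + 3·E₂; reading off coefficients, c₁ = (6, 4, 4) and c₂ = (-1, 3, 3).
Hence T = (1, 1) ∘ (1, -3) ∘ (6, 4, 4) + (1, -3) ∘ (2, 1) ∘ (-1, 3, 3), so rank(T) ≤ 2.
These bounds meet, so rank(T) = 2.

rank(T) = 2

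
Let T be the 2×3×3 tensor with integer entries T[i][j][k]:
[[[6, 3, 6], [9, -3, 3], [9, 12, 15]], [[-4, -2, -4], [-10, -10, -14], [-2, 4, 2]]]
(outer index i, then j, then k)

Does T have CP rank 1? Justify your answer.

No

The mode-2 unfolding of T (rows indexed by j, columns by (i,k) = (0,0), (0,1), (0,2), (1,0), (1,1), (1,2)) is [[6, 3, 6, -4, -2, -4], [9, -3, 3, -10, -10, -14], [9, 12, 15, -2, 4, 2]].
There the 2×2 minor on rows j ∈ {0, 1}, columns (i,k) ∈ {(0,0), (0,1)} is det [[6, 3], [9, -3]] = -45 ≠ 0, so this unfolding has rank ≥ 2; CP rank is at least every unfolding rank, so rank(T) ≥ 2.
In particular rank(T) ≥ 2 > 1, so T is not rank-1.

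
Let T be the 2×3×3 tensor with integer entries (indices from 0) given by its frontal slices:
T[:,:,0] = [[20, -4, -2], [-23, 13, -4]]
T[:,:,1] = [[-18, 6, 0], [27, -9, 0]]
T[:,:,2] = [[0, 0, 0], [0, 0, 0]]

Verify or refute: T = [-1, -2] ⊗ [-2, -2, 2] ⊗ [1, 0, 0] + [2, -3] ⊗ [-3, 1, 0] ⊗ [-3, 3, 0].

Reconstruct entrywise from the claimed factors. For example, T[0,1,2] = 0 and Σₗ aₗ[0]bₗ[1]cₗ[2] = (-1)·(-2)·(0) + (2)·(1)·(0) = 0; checking all 18 entries, every one matches. The claim holds.

Yes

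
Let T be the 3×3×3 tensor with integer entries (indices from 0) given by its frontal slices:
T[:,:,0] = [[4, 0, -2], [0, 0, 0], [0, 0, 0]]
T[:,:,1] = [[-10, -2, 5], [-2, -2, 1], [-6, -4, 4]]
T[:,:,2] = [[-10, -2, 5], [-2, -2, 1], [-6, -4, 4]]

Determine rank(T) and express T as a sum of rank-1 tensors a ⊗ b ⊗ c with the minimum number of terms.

rank(T) = 3

Lower bound: the mode-1 unfolding of T (rows indexed by i, columns by (j,k) = (0,0), (0,1), (0,2), (1,0), (1,1), (1,2), (2,0), (2,1), (2,2)) is [[4, -10, -10, 0, -2, -2, -2, 5, 5], [0, -2, -2, 0, -2, -2, 0, 1, 1], [0, -6, -6, 0, -4, -4, 0, 4, 4]].
There the 3×3 minor on rows i ∈ {0, 1, 2}, columns (j,k) ∈ {(0,0), (0,1), (1,1)} is det [[4, -10, -2], [0, -2, -2], [0, -6, -4]] = -16 ≠ 0, so this unfolding has rank ≥ 3; CP rank is at least every unfolding rank, so rank(T) ≥ 3. (Flattening ranks never certify an upper bound on CP rank; for that we must actually write T with 3 rank-1 terms.)
Upper bound: T is a sum of 3 rank-1 terms, T = (0, 0, 1) ⊗ (1, 0, -1) ⊗ (0, -2, -2) + (1, 0, 0) ⊗ (2, 0, -1) ⊗ (2, -4, -4) + (1, 1, 2) ⊗ (2, 2, -1) ⊗ (0, -1, -1) (one valid choice — decompositions are not unique — normalised so each a, b is primitive with positive first nonzero entry; check it by expanding all entries), so rank(T) ≤ 3.
These bounds meet, so rank(T) = 3.
Check entry T[2,0,1] = -6: (1)·(1)·(-2) + (0)·(2)·(-4) + (2)·(2)·(-1) = -6.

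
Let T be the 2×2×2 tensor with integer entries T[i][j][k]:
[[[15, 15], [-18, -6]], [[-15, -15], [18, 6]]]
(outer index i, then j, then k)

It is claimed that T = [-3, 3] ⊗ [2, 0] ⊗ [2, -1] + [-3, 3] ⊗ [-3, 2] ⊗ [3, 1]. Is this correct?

Reconstruct entrywise from the claimed factors. For example, T[0,0,0] = 15 and Σₗ aₗ[0]bₗ[0]cₗ[0] = (-3)·(2)·(2) + (-3)·(-3)·(3) = 15; checking all 8 entries, every one matches. The claim holds.

Yes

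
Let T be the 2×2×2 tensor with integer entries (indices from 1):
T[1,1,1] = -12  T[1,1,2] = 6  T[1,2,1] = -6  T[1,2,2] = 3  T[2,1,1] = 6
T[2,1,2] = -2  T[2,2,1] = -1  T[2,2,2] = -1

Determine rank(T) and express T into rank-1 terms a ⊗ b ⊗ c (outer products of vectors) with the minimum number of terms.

rank(T) = 2

Lower bound: the mode-3 unfolding of T (rows indexed by k, columns by (i,j) = (1,1), (1,2), (2,1), (2,2)) is [[-12, -6, 6, -1], [6, 3, -2, -1]].
There the 2×2 minor on rows k ∈ {1, 2}, columns (i,j) ∈ {(1,1), (2,1)} is det [[-12, 6], [6, -2]] = -12 ≠ 0, so this unfolding has rank ≥ 2; CP rank is at least every unfolding rank, so rank(T) ≥ 2. (Unfolding ranks only ever bound the CP rank from below — rank(T) can be strictly larger than all of them — so the matching upper bound has to come from an explicit 2-term decomposition.)
Upper bound — finding two terms. Write S_k = T[:,:,k] for the frontal slices: S₁ = [[-12, -6], [6, -1]], S₂ = [[6, 3], [-2, -1]].
If T = a₁ ⊗ b₁ ⊗ c₁ + a₂ ⊗ b₂ ⊗ c₂ then each S_k = c₁[k]·a₁b₁ᵀ + c₂[k]·a₂b₂ᵀ. S₁ and S₂ are linearly independent, so a₁b₁ᵀ and a₂b₂ᵀ must span the same plane of matrices: they are the rank-1 matrices of the form x·S₁ + y·S₂.
det(x·S₁ + y·S₂) is 48·x² − 24·xy = 24·(2·x − y)(x), vanishing at (x:y) = (1:2) and (0:1).
M₁ = S₁ + 2·S₂ = [[0, 0], [2, -3]] = (0, 1)(2, -3)ᵀ and M₂ = S₂ = [[6, 3], [-2, -1]] = (3, -1)(2, 1)ᵀ, so take a₁ = (0, 1), b₁ = (2, -3), a₂ = (3, -1), b₂ = (2, 1).
Each slice is an integer combination of E₁ = a₁b₁ᵀ and E₂ = a₂b₂ᵀ: S₁ = E₁ − 2·E₂, S₂ = E₂; reading off coefficients, c₁ = (1, 0) and c₂ = (-2, 1).
Hence T = (0, 1) ⊗ (2, -3) ⊗ (1, 0) + (3, -1) ⊗ (2, 1) ⊗ (-2, 1), so rank(T) ≤ 2.
These bounds meet, so rank(T) = 2.
Check entry T[1,1,2] = 6: (0)·(2)·(0) + (3)·(2)·(1) = 6.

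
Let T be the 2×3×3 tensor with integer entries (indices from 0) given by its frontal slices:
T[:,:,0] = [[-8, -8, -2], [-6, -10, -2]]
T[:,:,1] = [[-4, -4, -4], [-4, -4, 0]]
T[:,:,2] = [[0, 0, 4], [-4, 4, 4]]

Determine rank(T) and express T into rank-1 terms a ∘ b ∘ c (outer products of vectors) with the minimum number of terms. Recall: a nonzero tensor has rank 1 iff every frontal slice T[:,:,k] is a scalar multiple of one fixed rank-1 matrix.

Lower bound: the mode-3 unfolding of T (rows indexed by k, columns by (i,j) = (0,0), (0,1), (0,2), (1,0), (1,1), (1,2)) is [[-8, -8, -2, -6, -10, -2], [-4, -4, -4, -4, -4, 0], [0, 0, 4, -4, 4, 4]].
There the 3×3 minor on rows k ∈ {0, 1, 2}, columns (i,j) ∈ {(0,0), (0,2), (1,0)} is det [[-8, -2, -6], [-4, -4, -4], [0, 4, -4]] = -128 ≠ 0, so this unfolding has rank ≥ 3; CP rank is at least every unfolding rank, so rank(T) ≥ 3. (Flattening ranks never certify an upper bound on CP rank; for that we must actually write T with 3 rank-1 terms.)
Upper bound: T is a sum of 3 rank-1 terms, T = [0, 1] ∘ [1, -1, -1] ∘ [2, 0, -4] + [1, 0] ∘ [0, 0, 1] ∘ [-2, -4, 4] + [1, 1] ∘ [1, 1, 0] ∘ [-8, -4, 0] (one valid choice — decompositions are not unique — normalised so each a, b is primitive with positive first nonzero entry; check it by expanding all entries), so rank(T) ≤ 3.
These bounds meet, so rank(T) = 3.

rank(T) = 3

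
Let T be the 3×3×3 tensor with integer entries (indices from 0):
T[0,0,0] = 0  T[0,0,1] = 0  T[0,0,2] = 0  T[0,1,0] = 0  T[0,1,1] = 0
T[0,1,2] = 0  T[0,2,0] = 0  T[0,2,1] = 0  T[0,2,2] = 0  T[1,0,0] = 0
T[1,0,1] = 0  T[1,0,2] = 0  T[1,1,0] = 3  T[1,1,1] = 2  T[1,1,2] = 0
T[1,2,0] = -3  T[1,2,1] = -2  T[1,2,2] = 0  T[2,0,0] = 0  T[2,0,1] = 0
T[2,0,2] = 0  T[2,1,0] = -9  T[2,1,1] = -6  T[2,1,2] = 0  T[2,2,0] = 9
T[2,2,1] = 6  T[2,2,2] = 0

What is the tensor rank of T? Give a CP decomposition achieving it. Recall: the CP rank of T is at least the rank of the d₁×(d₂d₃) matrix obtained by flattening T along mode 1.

rank(T) = 1

Lower bound: T ≠ 0 (e.g. T[1,1,0] = 3), so rank(T) ≥ 1.
Upper bound: if T = a ⊗ b ⊗ c then every fibre of T is a multiple of the corresponding factor, so read the factors off the fibres through the nonzero entry T[1,1,0] = 3.
The mode-1 fibre T[:,1,0] = [0, 3, -9] gives a = [0, 1, -3] (primitive direction); the mode-2 fibre T[1,:,0] = [0, 3, -3] gives b = [0, 1, -1]; then c[k] = T[1,1,k] / (a[1]·b[1]) = [3, 2, 0] / 1 = [3, 2, 0].
Expanding [0, 1, -3] ⊗ [0, 1, -1] ⊗ [3, 2, 0] reproduces all 27 entries of T, so T = [0, 1, -3] ⊗ [0, 1, -1] ⊗ [3, 2, 0] and rank(T) ≤ 1.
These bounds meet, so rank(T) = 1.
Check entry T[1,0,0] = 0: (1)·(0)·(3) = 0.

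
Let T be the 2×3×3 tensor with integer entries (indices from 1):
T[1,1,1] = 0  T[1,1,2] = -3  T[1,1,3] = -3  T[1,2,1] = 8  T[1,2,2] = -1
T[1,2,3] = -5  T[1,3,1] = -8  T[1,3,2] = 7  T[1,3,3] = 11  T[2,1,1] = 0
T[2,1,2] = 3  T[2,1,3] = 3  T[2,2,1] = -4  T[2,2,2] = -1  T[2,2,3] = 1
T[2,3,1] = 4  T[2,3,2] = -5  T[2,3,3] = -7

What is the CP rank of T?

Lower bound: the mode-3 unfolding of T (rows indexed by k, columns by (i,j) = (1,1), (1,2), (1,3), (2,1), (2,2), (2,3)) is [[0, 8, -8, 0, -4, 4], [-3, -1, 7, 3, -1, -5], [-3, -5, 11, 3, 1, -7]].
There the 2×2 minor on rows k ∈ {1, 2}, columns (i,j) ∈ {(1,1), (1,2)} is det [[0, 8], [-3, -1]] = 24 ≠ 0, so this unfolding has rank ≥ 2; CP rank is at least every unfolding rank, so rank(T) ≥ 2. (Flattening ranks never certify an upper bound on CP rank; for that we must actually write T with 2 rank-1 terms.)
Upper bound — finding two terms. Write S_k = T[:,:,k] for the frontal slices: S₁ = [[0, 8, -8], [0, -4, 4]], S₂ = [[-3, -1, 7], [3, -1, -5]], S₃ = [[-3, -5, 11], [3, 1, -7]].
If T = a₁ ⊗ b₁ ⊗ c₁ + a₂ ⊗ b₂ ⊗ c₂ then each S_k = c₁[k]·a₁b₁ᵀ + c₂[k]·a₂b₂ᵀ. S₁ and S₂ are linearly independent, so a₁b₁ᵀ and a₂b₂ᵀ must span the same plane of matrices: they are the rank-1 matrices of the form x·S₁ + y·S₂.
The 2×2 minor of x·S₁ + y·S₂ on rows {1,2}, columns {1,2} is −12·xy + 6·y² = (-6)·(2·x − y)(y), vanishing at (x:y) = (1:2) and (1:0).
M₁ = S₁ + 2·S₂ = [[-6, 6, 6], [6, -6, -6]] = (-6)·[1, -1][1, -1, -1]ᵀ and M₂ = S₁ = [[0, 8, -8], [0, -4, 4]] = 4·[2, -1][0, 1, -1]ᵀ, so take a₁ = [1, -1], b₁ = [1, -1, -1], a₂ = [2, -1], b₂ = [0, 1, -1].
Each slice is an integer combination of E₁ = a₁b₁ᵀ and E₂ = a₂b₂ᵀ: S₁ = 4·E₂, S₂ = −3·E₁ − 2·E₂, S₃ = −3·E₁ − 4·E₂; reading off coefficients, c₁ = [0, -3, -3] and c₂ = [4, -2, -4].
Hence T = [1, -1] ⊗ [1, -1, -1] ⊗ [0, -3, -3] + [2, -1] ⊗ [0, 1, -1] ⊗ [4, -2, -4], so rank(T) ≤ 2.
These bounds meet, so rank(T) = 2.

2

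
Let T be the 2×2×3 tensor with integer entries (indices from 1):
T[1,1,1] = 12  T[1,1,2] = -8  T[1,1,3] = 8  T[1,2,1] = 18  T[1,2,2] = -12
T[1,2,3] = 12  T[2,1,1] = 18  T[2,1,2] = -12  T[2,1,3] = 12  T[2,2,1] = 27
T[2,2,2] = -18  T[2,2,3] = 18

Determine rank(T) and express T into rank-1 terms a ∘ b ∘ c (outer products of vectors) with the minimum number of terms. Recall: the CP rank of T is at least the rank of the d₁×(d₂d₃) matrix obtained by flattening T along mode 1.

rank(T) = 1

Lower bound: T ≠ 0 (e.g. T[1,1,1] = 12), so rank(T) ≥ 1.
Upper bound: the mode-1 fibre T[:,1,1] = [12, 18] gives a = (2, 3) (primitive direction); the mode-2 fibre T[1,:,1] = [12, 18] gives b = (2, 3); then c[k] = T[1,1,k] / (a[1]·b[1]) = [12, -8, 8] / 4 = (3, -2, 2).
Expanding (2, 3) ∘ (2, 3) ∘ (3, -2, 2) reproduces all 12 entries of T, so T = (2, 3) ∘ (2, 3) ∘ (3, -2, 2) and rank(T) ≤ 1.
These bounds meet, so rank(T) = 1.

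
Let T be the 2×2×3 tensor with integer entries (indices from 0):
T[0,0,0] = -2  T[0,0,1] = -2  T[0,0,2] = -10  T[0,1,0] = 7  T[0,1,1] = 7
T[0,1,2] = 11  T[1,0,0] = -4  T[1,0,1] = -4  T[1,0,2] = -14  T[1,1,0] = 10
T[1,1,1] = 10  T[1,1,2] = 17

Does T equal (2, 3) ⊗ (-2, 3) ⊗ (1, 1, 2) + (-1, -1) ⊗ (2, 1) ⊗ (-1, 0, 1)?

No

Reconstruct entry (0,0,1) from the claimed factors: Σₗ aₗ[0]bₗ[0]cₗ[1] = (2)·(-2)·(1) + (-1)·(2)·(0) = -4, but T[0,0,1] = -2. The claim is false.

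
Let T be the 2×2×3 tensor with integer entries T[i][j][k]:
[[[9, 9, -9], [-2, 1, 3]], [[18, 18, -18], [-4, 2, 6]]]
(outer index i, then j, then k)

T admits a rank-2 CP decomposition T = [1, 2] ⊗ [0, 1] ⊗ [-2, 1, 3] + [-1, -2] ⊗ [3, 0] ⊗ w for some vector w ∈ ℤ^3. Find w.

w = [-3, -3, 3]

Subtract the known terms from T to get the rank-1 residual R = [-1, -2] ⊗ [3, 0] ⊗ w, so R[i,j,k] = a[i]·b[j]·w[k]. Pick indices with nonzero a[0]·b[0] = (-1)·(3) = -3. Only the fibre through (0,0,·) is needed: R[0,0,:] = T[0,0,:] − Σₗ aₗ[0]bₗ[0]cₗ = [9, 9, -9] − (1)·(0)·[-2, 1, 3] = [9, 9, -9]. Then w[k] = R[0,0,k] / -3 for each k, giving w = [9, 9, -9] / -3 = [-3, -3, 3].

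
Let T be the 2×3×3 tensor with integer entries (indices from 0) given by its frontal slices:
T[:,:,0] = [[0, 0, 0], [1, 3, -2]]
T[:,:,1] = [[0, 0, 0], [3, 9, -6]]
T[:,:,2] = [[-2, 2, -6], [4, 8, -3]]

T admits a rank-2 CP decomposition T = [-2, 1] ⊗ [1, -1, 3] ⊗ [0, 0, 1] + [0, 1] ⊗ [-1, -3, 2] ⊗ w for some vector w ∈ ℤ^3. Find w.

w = [-1, -3, -3]

Subtract the known terms from T to get the rank-1 residual R = [0, 1] ⊗ [-1, -3, 2] ⊗ w, so R[i,j,k] = a[i]·b[j]·w[k]. Pick indices with nonzero a[1]·b[0] = (1)·(-1) = -1. Only the fibre through (1,0,·) is needed: R[1,0,:] = T[1,0,:] − Σₗ aₗ[1]bₗ[0]cₗ = [1, 3, 4] − (1)·(1)·[0, 0, 1] = [1, 3, 3]. Then w[k] = R[1,0,k] / -1 for each k, giving w = [1, 3, 3] / -1 = [-1, -3, -3].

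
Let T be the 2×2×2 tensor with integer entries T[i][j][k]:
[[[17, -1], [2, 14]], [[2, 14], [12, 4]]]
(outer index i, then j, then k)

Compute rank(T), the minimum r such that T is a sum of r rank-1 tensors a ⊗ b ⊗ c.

2

Lower bound: the mode-3 unfolding of T (rows indexed by k, columns by (i,j) = (0,0), (0,1), (1,0), (1,1)) is [[17, 2, 2, 12], [-1, 14, 14, 4]].
There the 2×2 minor on rows k ∈ {0, 1}, columns (i,j) ∈ {(0,0), (0,1)} is det [[17, 2], [-1, 14]] = 240 ≠ 0, so this unfolding has rank ≥ 2; CP rank is at least every unfolding rank, so rank(T) ≥ 2. (Flattening ranks never certify an upper bound on CP rank; for that we must actually write T with 2 rank-1 terms.)
Upper bound — finding two terms. Write S_k = T[:,:,k] for the frontal slices: S₀ = [[17, 2], [2, 12]], S₁ = [[-1, 14], [14, 4]].
If T = a₁ ⊗ b₁ ⊗ c₁ + a₂ ⊗ b₂ ⊗ c₂ then each S_k = c₁[k]·a₁b₁ᵀ + c₂[k]·a₂b₂ᵀ. S₀ and S₁ are linearly independent, so a₁b₁ᵀ and a₂b₂ᵀ must span the same plane of matrices: they are the rank-1 matrices of the form x·S₀ + y·S₁.
det(x·S₀ + y·S₁) is 200·x² − 200·y² = 200·(x − y)(x + y), vanishing at (x:y) = (1:1) and (1:-1).
M₁ = S₀ + S₁ = [[16, 16], [16, 16]] = 16·(1, 1)(1, 1)ᵀ and M₂ = S₀ − S₁ = [[18, -12], [-12, 8]] = 2·(3, -2)(3, -2)ᵀ, so take a₁ = (1, 1), b₁ = (1, 1), a₂ = (3, -2), b₂ = (3, -2).
Each slice is an integer combination of E₁ = a₁b₁ᵀ and E₂ = a₂b₂ᵀ: S₀ = 8·E₁ + E₂, S₁ = 8·E₁ − E₂; reading off coefficients, c₁ = (8, 8) and c₂ = (1, -1).
Hence T = (1, 1) ⊗ (1, 1) ⊗ (8, 8) + (3, -2) ⊗ (3, -2) ⊗ (1, -1), so rank(T) ≤ 2.
These bounds meet, so rank(T) = 2.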